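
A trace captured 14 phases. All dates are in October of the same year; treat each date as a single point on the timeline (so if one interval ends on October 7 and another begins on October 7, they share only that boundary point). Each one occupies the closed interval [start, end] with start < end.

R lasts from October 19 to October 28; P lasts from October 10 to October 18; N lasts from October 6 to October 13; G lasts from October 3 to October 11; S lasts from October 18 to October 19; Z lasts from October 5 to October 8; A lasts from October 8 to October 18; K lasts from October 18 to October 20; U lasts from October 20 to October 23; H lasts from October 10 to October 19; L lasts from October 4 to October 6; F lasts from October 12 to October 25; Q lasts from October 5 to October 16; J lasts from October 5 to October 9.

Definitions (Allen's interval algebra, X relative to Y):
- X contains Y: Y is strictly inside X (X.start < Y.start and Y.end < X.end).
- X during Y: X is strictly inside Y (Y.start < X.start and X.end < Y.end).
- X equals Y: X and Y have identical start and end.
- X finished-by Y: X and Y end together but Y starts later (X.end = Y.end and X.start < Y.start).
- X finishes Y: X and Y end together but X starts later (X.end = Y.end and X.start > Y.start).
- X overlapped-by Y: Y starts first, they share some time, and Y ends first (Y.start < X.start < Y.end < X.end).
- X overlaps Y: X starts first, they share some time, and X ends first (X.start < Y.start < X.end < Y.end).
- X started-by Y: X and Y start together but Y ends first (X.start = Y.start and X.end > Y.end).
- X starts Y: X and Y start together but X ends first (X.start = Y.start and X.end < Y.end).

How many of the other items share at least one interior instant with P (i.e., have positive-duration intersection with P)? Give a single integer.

Target P = [October 10, October 18].
A [October 8, October 18] → finished-by → counts.
F [October 12, October 25] → overlapped-by → counts.
G [October 3, October 11] → overlaps → counts.
H [October 10, October 19] → started-by → counts.
J [October 5, October 9] → before → no.
K [October 18, October 20] → met-by → no.
L [October 4, October 6] → before → no.
N [October 6, October 13] → overlaps → counts.
Q [October 5, October 16] → overlaps → counts.
R [October 19, October 28] → after → no.
S [October 18, October 19] → met-by → no.
U [October 20, October 23] → after → no.
Z [October 5, October 8] → before → no.
Total: 6.

6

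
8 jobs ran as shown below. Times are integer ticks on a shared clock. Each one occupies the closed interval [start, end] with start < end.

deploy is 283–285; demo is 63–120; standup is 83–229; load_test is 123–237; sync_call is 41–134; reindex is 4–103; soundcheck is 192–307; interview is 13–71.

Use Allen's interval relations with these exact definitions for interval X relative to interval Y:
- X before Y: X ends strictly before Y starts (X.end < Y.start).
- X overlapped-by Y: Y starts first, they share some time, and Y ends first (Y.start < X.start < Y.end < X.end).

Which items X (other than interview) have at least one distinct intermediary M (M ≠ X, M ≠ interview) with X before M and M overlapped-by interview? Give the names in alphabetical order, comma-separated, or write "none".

Target interview = [13, 71].
Intermediaries M with M overlapped-by interview: demo, sync_call.
Via demo — items with X before demo: none.
Via sync_call — items with X before sync_call: none.
Union: none.

none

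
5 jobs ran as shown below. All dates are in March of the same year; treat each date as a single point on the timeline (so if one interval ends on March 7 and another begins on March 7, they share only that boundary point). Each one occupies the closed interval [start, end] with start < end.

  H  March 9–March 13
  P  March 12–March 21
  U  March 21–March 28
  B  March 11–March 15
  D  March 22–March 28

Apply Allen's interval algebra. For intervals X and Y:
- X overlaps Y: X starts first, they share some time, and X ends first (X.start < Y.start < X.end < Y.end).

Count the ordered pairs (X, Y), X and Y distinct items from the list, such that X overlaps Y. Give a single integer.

Checking all 20 ordered pairs for relation 'overlaps'; matching pairs in alphabetical order:
(B, P): B overlaps P ✓
(H, B): H overlaps B ✓
(H, P): H overlaps P ✓
Count: 3.

3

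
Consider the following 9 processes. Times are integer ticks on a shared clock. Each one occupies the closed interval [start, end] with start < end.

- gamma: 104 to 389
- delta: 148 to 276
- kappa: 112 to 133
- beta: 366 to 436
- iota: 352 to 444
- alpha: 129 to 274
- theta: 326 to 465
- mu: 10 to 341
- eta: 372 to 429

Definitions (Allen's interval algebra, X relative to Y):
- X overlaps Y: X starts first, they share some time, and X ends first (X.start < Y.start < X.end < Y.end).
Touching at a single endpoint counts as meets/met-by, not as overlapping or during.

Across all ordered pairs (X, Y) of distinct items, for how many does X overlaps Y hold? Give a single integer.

Checking all 72 ordered pairs for relation 'overlaps'; matching pairs in alphabetical order:
(alpha, delta): alpha overlaps delta ✓
(gamma, beta): gamma overlaps beta ✓
(gamma, eta): gamma overlaps eta ✓
(gamma, iota): gamma overlaps iota ✓
(gamma, theta): gamma overlaps theta ✓
(kappa, alpha): kappa overlaps alpha ✓
(mu, gamma): mu overlaps gamma ✓
(mu, theta): mu overlaps theta ✓
Count: 8.

8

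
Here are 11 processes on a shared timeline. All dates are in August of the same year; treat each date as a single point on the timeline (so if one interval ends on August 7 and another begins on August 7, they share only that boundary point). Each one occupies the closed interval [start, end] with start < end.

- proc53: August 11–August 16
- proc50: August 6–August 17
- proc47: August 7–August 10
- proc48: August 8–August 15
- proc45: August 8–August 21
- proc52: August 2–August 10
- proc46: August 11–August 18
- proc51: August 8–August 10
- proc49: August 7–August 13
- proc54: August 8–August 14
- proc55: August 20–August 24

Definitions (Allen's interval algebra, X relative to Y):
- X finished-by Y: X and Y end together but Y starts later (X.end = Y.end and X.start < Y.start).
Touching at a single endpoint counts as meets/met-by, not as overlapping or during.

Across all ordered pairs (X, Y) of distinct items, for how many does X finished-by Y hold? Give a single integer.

3

Checking all 110 ordered pairs for relation 'finished-by'; matching pairs in alphabetical order:
(proc47, proc51): proc47 finished-by proc51 ✓
(proc52, proc47): proc52 finished-by proc47 ✓
(proc52, proc51): proc52 finished-by proc51 ✓
Count: 3.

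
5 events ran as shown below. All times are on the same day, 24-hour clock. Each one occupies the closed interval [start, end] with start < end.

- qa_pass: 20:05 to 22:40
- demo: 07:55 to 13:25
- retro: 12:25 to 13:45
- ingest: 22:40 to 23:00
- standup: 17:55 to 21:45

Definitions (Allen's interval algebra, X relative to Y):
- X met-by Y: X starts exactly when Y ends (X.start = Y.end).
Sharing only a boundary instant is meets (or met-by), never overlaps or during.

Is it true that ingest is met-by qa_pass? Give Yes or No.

ingest = [22:40, 23:00], qa_pass = [20:05, 22:40].
Actual relation of ingest to qa_pass: met-by.
Asked whether 'met-by' holds → Yes.

Yes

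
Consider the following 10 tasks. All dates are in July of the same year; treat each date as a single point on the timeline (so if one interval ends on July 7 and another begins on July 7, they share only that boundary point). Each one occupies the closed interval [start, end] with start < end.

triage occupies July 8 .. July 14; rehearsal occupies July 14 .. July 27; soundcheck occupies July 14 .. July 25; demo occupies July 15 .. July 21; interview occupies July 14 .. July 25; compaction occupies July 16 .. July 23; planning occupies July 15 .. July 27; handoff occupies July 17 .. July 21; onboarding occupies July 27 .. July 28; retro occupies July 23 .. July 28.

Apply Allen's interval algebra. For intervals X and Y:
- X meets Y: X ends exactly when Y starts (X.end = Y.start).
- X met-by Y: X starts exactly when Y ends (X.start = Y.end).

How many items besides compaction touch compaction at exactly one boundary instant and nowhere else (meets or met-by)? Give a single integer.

Target compaction = [July 16, July 23].
demo [July 15, July 21] → overlaps → no.
handoff [July 17, July 21] → during → no.
interview [July 14, July 25] → contains → no.
onboarding [July 27, July 28] → after → no.
planning [July 15, July 27] → contains → no.
rehearsal [July 14, July 27] → contains → no.
retro [July 23, July 28] → met-by → counts.
soundcheck [July 14, July 25] → contains → no.
triage [July 8, July 14] → before → no.
Total: 1.

1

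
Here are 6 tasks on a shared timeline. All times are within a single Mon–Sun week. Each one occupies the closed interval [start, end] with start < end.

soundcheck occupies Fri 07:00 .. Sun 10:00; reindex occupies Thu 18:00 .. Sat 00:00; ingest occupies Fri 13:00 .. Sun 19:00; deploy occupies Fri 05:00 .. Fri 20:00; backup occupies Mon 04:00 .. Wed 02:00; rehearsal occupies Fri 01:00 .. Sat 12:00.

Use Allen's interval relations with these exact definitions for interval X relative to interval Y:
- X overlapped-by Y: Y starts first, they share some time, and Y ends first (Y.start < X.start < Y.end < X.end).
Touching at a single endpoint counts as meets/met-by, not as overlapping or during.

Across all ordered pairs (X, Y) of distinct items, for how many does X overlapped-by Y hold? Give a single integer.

Checking all 30 ordered pairs for relation 'overlapped-by'; matching pairs in alphabetical order:
(ingest, deploy): ingest overlapped-by deploy ✓
(ingest, rehearsal): ingest overlapped-by rehearsal ✓
(ingest, reindex): ingest overlapped-by reindex ✓
(ingest, soundcheck): ingest overlapped-by soundcheck ✓
(rehearsal, reindex): rehearsal overlapped-by reindex ✓
(soundcheck, deploy): soundcheck overlapped-by deploy ✓
(soundcheck, rehearsal): soundcheck overlapped-by rehearsal ✓
(soundcheck, reindex): soundcheck overlapped-by reindex ✓
Count: 8.

8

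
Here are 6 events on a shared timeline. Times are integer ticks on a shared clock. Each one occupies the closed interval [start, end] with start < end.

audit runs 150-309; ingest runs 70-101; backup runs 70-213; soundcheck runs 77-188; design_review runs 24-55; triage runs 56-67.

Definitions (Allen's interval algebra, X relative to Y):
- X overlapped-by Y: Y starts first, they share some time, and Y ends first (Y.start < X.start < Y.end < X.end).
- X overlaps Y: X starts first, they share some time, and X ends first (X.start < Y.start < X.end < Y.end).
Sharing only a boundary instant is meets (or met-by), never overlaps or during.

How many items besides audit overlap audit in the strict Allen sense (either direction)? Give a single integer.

Target audit = [150, 309].
backup [70, 213] → overlaps → counts.
design_review [24, 55] → before → no.
ingest [70, 101] → before → no.
soundcheck [77, 188] → overlaps → counts.
triage [56, 67] → before → no.
Total: 2.

2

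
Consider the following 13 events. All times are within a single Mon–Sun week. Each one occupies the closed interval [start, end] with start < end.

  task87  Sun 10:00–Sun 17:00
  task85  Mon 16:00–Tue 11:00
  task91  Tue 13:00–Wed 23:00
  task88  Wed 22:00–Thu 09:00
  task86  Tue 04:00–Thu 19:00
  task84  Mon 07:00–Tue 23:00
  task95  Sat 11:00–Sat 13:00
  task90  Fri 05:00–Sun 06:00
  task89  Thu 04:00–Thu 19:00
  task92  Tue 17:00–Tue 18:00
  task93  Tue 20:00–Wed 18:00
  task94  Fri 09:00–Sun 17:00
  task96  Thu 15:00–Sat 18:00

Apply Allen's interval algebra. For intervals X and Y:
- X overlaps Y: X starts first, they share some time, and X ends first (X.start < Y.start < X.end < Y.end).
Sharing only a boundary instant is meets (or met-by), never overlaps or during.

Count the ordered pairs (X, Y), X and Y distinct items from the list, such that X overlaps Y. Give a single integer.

11

Checking all 156 ordered pairs for relation 'overlaps'; matching pairs in alphabetical order:
(task84, task86): task84 overlaps task86 ✓
(task84, task91): task84 overlaps task91 ✓
(task84, task93): task84 overlaps task93 ✓
(task85, task86): task85 overlaps task86 ✓
(task86, task96): task86 overlaps task96 ✓
(task88, task89): task88 overlaps task89 ✓
(task89, task96): task89 overlaps task96 ✓
(task90, task94): task90 overlaps task94 ✓
(task91, task88): task91 overlaps task88 ✓
(task96, task90): task96 overlaps task90 ✓
(task96, task94): task96 overlaps task94 ✓
Count: 11.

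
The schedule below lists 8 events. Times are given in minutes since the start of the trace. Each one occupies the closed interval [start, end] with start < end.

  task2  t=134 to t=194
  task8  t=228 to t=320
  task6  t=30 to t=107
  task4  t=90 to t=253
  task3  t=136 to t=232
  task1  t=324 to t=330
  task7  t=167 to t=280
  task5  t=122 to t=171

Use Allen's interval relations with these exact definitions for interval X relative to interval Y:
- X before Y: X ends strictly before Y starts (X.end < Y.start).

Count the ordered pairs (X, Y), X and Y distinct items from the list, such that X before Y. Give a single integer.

14

Checking all 56 ordered pairs for relation 'before'; matching pairs in alphabetical order:
(task2, task1): task2 before task1 ✓
(task2, task8): task2 before task8 ✓
(task3, task1): task3 before task1 ✓
(task4, task1): task4 before task1 ✓
(task5, task1): task5 before task1 ✓
(task5, task8): task5 before task8 ✓
(task6, task1): task6 before task1 ✓
(task6, task2): task6 before task2 ✓
(task6, task3): task6 before task3 ✓
(task6, task5): task6 before task5 ✓
(task6, task7): task6 before task7 ✓
(task6, task8): task6 before task8 ✓
(task7, task1): task7 before task1 ✓
(task8, task1): task8 before task1 ✓
Count: 14.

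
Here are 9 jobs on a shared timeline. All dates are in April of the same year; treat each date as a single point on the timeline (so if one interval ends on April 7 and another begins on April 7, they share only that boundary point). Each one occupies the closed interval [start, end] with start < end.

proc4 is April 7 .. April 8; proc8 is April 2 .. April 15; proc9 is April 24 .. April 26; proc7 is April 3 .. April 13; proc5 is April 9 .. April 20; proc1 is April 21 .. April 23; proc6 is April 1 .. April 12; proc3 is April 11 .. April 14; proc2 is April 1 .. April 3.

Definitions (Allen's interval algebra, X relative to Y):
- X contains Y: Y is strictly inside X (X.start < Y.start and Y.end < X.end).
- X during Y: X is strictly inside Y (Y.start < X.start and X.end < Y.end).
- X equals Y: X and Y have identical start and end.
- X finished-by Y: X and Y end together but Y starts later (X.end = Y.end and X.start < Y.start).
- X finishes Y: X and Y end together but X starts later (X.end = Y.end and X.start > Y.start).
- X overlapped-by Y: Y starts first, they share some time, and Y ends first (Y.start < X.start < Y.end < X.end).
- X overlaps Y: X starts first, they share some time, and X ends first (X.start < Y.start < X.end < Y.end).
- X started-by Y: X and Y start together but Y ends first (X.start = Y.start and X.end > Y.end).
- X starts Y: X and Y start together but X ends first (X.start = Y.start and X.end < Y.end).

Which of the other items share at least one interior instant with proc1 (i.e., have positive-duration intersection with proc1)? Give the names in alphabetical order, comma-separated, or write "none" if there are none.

Target proc1 = [April 21, April 23].
proc2 [April 1, April 3] → before → no.
proc3 [April 11, April 14] → before → no.
proc4 [April 7, April 8] → before → no.
proc5 [April 9, April 20] → before → no.
proc6 [April 1, April 12] → before → no.
proc7 [April 3, April 13] → before → no.
proc8 [April 2, April 15] → before → no.
proc9 [April 24, April 26] → after → no.
Result: none.

none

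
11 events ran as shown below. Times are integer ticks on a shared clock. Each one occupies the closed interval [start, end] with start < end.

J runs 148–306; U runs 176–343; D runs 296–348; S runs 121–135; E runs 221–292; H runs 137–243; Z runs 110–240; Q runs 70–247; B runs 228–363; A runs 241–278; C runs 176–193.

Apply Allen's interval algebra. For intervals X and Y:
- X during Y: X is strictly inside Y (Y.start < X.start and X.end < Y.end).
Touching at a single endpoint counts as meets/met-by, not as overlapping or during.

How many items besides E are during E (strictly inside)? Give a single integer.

1

Target E = [221, 292].
A [241, 278] → during → counts.
B [228, 363] → overlapped-by → no.
C [176, 193] → before → no.
D [296, 348] → after → no.
H [137, 243] → overlaps → no.
J [148, 306] → contains → no.
Q [70, 247] → overlaps → no.
S [121, 135] → before → no.
U [176, 343] → contains → no.
Z [110, 240] → overlaps → no.
Total: 1.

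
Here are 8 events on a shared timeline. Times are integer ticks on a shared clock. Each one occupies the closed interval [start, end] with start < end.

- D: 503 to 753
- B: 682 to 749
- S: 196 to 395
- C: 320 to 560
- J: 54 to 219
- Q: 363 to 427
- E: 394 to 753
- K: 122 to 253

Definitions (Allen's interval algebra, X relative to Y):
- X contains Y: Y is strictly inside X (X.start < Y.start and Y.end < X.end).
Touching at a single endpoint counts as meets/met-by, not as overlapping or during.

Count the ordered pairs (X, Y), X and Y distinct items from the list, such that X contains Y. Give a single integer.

3

Checking all 56 ordered pairs for relation 'contains'; matching pairs in alphabetical order:
(C, Q): C contains Q ✓
(D, B): D contains B ✓
(E, B): E contains B ✓
Count: 3.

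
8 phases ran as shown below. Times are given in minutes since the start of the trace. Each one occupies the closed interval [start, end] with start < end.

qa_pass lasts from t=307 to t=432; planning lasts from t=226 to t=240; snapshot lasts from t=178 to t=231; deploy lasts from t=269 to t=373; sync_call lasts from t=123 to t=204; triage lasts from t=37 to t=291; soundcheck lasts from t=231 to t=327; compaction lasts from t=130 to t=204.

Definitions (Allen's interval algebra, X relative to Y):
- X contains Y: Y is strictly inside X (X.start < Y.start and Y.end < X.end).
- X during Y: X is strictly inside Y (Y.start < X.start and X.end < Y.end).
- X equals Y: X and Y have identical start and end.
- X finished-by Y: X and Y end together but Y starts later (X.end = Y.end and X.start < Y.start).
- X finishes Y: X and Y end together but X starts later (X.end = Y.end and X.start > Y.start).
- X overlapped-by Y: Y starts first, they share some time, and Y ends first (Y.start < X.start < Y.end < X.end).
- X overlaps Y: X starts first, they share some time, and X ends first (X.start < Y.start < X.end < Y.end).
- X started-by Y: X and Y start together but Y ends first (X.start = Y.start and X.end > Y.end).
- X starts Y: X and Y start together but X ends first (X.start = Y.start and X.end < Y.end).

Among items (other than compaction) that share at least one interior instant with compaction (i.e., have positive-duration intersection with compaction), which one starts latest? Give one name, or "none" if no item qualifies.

snapshot

Target compaction = [t=130, t=204].
deploy [t=269, t=373] → after → excluded.
planning [t=226, t=240] → after → excluded.
qa_pass [t=307, t=432] → after → excluded.
snapshot [t=178, t=231] → overlapped-by → candidate.
soundcheck [t=231, t=327] → after → excluded.
sync_call [t=123, t=204] → finished-by → candidate.
triage [t=37, t=291] → contains → candidate.
Among candidates, latest start is t=178 → snapshot.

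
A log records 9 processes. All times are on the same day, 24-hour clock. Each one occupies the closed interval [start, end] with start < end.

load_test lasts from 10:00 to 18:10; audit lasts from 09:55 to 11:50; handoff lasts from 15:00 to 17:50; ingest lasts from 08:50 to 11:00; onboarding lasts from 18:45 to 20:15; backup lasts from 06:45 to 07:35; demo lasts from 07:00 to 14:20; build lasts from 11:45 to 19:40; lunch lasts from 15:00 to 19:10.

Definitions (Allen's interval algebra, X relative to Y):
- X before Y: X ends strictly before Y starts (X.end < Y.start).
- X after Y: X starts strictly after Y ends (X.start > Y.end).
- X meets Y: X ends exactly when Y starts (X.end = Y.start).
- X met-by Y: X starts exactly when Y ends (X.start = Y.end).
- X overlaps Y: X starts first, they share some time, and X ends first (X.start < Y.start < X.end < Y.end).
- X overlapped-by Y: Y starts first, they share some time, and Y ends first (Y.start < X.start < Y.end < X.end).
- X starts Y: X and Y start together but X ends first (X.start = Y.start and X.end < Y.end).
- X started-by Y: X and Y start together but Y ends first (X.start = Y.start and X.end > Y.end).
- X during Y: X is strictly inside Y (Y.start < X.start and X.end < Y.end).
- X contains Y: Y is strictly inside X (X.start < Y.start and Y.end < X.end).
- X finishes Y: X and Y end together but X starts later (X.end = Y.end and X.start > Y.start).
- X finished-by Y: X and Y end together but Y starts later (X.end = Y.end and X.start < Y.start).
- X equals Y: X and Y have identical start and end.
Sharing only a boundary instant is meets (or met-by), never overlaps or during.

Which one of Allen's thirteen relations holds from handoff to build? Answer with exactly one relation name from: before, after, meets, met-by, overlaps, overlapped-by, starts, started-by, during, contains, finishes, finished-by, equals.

during

handoff = [15:00, 17:50]; build = [11:45, 19:40].
Compare endpoints: handoff.start > build.start, handoff.start < build.end, handoff.end > build.start, handoff.end < build.end.
That pattern is 'during'.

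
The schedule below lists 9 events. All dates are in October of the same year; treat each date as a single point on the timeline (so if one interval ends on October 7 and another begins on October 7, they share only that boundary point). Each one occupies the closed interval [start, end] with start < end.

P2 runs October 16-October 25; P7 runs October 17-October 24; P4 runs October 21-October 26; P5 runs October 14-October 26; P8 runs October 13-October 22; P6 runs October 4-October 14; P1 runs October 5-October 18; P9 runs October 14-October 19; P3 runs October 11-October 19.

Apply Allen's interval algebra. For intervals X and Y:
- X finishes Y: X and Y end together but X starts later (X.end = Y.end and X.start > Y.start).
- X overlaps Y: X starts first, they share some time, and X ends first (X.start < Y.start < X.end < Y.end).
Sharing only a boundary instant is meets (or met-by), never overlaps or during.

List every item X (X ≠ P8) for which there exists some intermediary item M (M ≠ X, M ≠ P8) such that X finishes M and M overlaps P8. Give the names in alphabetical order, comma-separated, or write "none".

Target P8 = [October 13, October 22].
Intermediaries M with M overlaps P8: P1, P3, P6.
Via P1 — items with X finishes P1: none.
Via P3 — items with X finishes P3: P9.
Via P6 — items with X finishes P6: none.
Union: P9.

P9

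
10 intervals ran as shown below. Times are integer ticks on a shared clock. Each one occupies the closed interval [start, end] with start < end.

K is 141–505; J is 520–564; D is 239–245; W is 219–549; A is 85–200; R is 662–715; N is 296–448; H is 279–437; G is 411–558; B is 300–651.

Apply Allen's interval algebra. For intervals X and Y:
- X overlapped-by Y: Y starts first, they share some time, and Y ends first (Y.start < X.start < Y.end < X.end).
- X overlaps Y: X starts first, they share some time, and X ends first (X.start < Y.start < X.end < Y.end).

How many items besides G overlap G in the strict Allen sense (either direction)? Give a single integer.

Target G = [411, 558].
A [85, 200] → before → no.
B [300, 651] → contains → no.
D [239, 245] → before → no.
H [279, 437] → overlaps → counts.
J [520, 564] → overlapped-by → counts.
K [141, 505] → overlaps → counts.
N [296, 448] → overlaps → counts.
R [662, 715] → after → no.
W [219, 549] → overlaps → counts.
Total: 5.

5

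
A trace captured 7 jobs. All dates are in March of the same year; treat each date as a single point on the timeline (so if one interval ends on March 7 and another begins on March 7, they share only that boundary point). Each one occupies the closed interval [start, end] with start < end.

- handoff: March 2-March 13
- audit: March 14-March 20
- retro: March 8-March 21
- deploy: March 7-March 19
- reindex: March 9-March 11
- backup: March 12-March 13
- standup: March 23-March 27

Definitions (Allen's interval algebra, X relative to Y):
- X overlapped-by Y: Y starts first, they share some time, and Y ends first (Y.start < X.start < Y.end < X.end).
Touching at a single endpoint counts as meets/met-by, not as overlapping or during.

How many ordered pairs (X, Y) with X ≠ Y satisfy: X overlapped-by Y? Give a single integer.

Checking all 42 ordered pairs for relation 'overlapped-by'; matching pairs in alphabetical order:
(audit, deploy): audit overlapped-by deploy ✓
(deploy, handoff): deploy overlapped-by handoff ✓
(retro, deploy): retro overlapped-by deploy ✓
(retro, handoff): retro overlapped-by handoff ✓
Count: 4.

4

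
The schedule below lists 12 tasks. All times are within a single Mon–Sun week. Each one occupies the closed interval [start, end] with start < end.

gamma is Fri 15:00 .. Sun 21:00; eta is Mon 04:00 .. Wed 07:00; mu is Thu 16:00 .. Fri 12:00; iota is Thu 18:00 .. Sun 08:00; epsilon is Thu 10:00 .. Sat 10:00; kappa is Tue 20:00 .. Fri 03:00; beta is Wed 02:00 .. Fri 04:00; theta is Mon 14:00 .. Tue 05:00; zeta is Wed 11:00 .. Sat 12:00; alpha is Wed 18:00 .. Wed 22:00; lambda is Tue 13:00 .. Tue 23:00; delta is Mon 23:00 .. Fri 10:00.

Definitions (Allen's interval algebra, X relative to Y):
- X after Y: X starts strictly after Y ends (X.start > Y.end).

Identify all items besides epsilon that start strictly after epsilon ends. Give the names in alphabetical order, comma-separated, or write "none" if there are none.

Target epsilon = [Thu 10:00, Sat 10:00].
alpha [Wed 18:00, Wed 22:00] → before → no.
beta [Wed 02:00, Fri 04:00] → overlaps → no.
delta [Mon 23:00, Fri 10:00] → overlaps → no.
eta [Mon 04:00, Wed 07:00] → before → no.
gamma [Fri 15:00, Sun 21:00] → overlapped-by → no.
iota [Thu 18:00, Sun 08:00] → overlapped-by → no.
kappa [Tue 20:00, Fri 03:00] → overlaps → no.
lambda [Tue 13:00, Tue 23:00] → before → no.
mu [Thu 16:00, Fri 12:00] → during → no.
theta [Mon 14:00, Tue 05:00] → before → no.
zeta [Wed 11:00, Sat 12:00] → contains → no.
Result: none.

none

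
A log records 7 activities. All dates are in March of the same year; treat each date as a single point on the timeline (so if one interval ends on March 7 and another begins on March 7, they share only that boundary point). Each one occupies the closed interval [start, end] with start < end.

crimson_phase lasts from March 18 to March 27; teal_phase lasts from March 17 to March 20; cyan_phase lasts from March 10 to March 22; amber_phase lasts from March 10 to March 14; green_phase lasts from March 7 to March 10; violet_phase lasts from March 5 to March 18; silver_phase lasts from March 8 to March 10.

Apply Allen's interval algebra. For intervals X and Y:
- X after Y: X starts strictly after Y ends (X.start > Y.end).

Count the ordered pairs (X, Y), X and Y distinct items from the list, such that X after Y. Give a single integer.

6

Checking all 42 ordered pairs for relation 'after'; matching pairs in alphabetical order:
(crimson_phase, amber_phase): crimson_phase after amber_phase ✓
(crimson_phase, green_phase): crimson_phase after green_phase ✓
(crimson_phase, silver_phase): crimson_phase after silver_phase ✓
(teal_phase, amber_phase): teal_phase after amber_phase ✓
(teal_phase, green_phase): teal_phase after green_phase ✓
(teal_phase, silver_phase): teal_phase after silver_phase ✓
Count: 6.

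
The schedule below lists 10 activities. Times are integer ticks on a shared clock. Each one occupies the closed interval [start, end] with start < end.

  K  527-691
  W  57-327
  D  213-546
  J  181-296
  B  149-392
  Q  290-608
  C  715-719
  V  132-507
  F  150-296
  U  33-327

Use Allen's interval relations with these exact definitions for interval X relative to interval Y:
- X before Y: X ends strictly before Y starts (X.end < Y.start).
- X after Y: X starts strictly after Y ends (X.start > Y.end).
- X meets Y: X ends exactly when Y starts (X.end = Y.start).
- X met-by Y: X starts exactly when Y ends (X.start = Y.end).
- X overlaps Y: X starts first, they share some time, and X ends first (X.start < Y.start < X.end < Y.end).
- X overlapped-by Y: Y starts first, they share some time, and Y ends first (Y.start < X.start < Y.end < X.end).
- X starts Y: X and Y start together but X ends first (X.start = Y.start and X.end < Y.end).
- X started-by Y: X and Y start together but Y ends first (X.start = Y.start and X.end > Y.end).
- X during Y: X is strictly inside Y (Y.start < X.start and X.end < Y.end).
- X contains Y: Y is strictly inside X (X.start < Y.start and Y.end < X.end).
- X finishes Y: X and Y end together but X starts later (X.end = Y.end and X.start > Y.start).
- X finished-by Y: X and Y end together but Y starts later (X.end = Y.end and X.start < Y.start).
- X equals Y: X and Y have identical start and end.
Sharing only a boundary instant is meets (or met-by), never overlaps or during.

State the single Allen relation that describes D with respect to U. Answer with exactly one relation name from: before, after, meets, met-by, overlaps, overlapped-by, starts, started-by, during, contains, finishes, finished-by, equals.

overlapped-by

D = [213, 546]; U = [33, 327].
Compare endpoints: D.start > U.start, D.start < U.end, D.end > U.start, D.end > U.end.
That pattern is 'overlapped-by'.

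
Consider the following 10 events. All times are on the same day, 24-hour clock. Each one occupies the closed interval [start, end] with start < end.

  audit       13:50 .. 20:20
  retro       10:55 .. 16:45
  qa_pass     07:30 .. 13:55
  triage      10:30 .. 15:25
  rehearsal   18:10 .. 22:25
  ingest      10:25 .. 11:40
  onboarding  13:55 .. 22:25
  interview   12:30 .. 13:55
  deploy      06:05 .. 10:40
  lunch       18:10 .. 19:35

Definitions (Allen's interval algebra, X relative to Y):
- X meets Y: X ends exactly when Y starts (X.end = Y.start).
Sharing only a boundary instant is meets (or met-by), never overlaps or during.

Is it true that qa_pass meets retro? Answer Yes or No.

No

qa_pass = [07:30, 13:55], retro = [10:55, 16:45].
Actual relation of qa_pass to retro: overlaps.
Asked whether 'meets' holds → No.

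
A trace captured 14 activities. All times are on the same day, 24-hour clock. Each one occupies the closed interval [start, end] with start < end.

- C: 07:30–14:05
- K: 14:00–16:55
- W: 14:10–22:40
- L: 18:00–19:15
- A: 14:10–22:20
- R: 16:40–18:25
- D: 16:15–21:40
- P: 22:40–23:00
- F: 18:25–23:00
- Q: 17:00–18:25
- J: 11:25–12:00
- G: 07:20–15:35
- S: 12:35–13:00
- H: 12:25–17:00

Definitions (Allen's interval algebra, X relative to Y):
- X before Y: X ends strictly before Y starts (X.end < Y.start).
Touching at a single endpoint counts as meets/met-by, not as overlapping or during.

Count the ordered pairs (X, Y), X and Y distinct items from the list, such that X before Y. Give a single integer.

46

Checking all 182 ordered pairs for relation 'before'; matching pairs in alphabetical order:
(A, P): A before P ✓
(C, A): C before A ✓
(C, D): C before D ✓
(C, F): C before F ✓
(C, L): C before L ✓
(C, P): C before P ✓
(C, Q): C before Q ✓
(C, R): C before R ✓
(C, W): C before W ✓
(D, P): D before P ✓
(G, D): G before D ✓
(G, F): G before F ✓
(G, L): G before L ✓
(G, P): G before P ✓
(G, Q): G before Q ✓
(G, R): G before R ✓
(H, F): H before F ✓
(H, L): H before L ✓
(H, P): H before P ✓
(J, A): J before A ✓
(J, D): J before D ✓
(J, F): J before F ✓
(J, H): J before H ✓
(J, K): J before K ✓
... plus 22 further pairs not listed.
Count: 46.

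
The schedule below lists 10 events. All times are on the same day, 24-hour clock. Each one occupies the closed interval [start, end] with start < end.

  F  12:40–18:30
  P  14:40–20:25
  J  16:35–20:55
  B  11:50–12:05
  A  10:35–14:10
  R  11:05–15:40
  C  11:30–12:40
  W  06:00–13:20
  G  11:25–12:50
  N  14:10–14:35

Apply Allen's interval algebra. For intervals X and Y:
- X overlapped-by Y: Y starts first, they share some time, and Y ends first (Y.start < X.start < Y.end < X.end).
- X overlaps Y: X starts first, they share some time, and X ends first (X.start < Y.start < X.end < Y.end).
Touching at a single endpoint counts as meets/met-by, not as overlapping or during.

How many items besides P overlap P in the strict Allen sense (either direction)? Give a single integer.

Target P = [14:40, 20:25].
A [10:35, 14:10] → before → no.
B [11:50, 12:05] → before → no.
C [11:30, 12:40] → before → no.
F [12:40, 18:30] → overlaps → counts.
G [11:25, 12:50] → before → no.
J [16:35, 20:55] → overlapped-by → counts.
N [14:10, 14:35] → before → no.
R [11:05, 15:40] → overlaps → counts.
W [06:00, 13:20] → before → no.
Total: 3.

3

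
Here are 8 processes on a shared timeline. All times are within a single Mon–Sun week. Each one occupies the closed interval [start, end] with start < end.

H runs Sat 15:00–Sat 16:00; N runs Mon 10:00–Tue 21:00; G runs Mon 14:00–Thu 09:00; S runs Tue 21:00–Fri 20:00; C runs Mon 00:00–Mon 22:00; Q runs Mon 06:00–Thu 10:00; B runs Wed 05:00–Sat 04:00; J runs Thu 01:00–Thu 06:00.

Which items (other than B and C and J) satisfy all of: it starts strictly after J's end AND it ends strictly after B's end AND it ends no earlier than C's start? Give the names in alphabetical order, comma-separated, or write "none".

Conditions: its start is strictly after J's end (X.start > Thu 06:00) AND its end is strictly after B's end (X.end > Sat 04:00) AND its end is no earlier than C's start (X.end >= Mon 00:00).
G: start Mon 14:00 > Thu 06:00? ✗; end Thu 09:00 > Sat 04:00? ✗; end Thu 09:00 >= Mon 00:00? ✓ → no.
H: start Sat 15:00 > Thu 06:00? ✓; end Sat 16:00 > Sat 04:00? ✓; end Sat 16:00 >= Mon 00:00? ✓ → yes.
N: start Mon 10:00 > Thu 06:00? ✗; end Tue 21:00 > Sat 04:00? ✗; end Tue 21:00 >= Mon 00:00? ✓ → no.
Q: start Mon 06:00 > Thu 06:00? ✗; end Thu 10:00 > Sat 04:00? ✗; end Thu 10:00 >= Mon 00:00? ✓ → no.
S: start Tue 21:00 > Thu 06:00? ✗; end Fri 20:00 > Sat 04:00? ✗; end Fri 20:00 >= Mon 00:00? ✓ → no.
Result: H.

H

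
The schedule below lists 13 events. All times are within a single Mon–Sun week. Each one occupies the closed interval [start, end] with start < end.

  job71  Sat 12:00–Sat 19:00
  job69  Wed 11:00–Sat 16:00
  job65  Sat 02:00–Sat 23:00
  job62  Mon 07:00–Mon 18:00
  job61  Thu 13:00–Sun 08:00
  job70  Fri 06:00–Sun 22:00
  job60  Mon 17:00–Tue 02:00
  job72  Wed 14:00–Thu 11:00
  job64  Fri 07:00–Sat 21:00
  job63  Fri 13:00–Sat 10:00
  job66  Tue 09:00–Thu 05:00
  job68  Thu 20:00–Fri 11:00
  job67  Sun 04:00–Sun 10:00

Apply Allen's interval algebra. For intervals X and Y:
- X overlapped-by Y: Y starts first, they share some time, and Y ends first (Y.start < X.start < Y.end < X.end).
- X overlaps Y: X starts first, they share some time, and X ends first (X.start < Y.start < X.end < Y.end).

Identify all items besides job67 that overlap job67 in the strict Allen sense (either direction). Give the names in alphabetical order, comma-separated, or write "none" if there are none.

Target job67 = [Sun 04:00, Sun 10:00].
job60 [Mon 17:00, Tue 02:00] → before → no.
job61 [Thu 13:00, Sun 08:00] → overlaps → yes.
job62 [Mon 07:00, Mon 18:00] → before → no.
job63 [Fri 13:00, Sat 10:00] → before → no.
job64 [Fri 07:00, Sat 21:00] → before → no.
job65 [Sat 02:00, Sat 23:00] → before → no.
job66 [Tue 09:00, Thu 05:00] → before → no.
job68 [Thu 20:00, Fri 11:00] → before → no.
job69 [Wed 11:00, Sat 16:00] → before → no.
job70 [Fri 06:00, Sun 22:00] → contains → no.
job71 [Sat 12:00, Sat 19:00] → before → no.
job72 [Wed 14:00, Thu 11:00] → before → no.
Result: job61.

job61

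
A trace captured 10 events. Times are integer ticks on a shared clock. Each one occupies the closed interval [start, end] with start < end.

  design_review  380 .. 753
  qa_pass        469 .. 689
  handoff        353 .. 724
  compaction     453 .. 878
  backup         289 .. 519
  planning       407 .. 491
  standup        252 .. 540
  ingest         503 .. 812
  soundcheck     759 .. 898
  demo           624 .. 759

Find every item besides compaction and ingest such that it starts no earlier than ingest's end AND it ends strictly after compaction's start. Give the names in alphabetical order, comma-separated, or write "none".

none

Conditions: its start is no earlier than ingest's end (X.start >= 812) AND its end is strictly after compaction's start (X.end > 453).
backup: start 289 >= 812? ✗; end 519 > 453? ✓ → no.
demo: start 624 >= 812? ✗; end 759 > 453? ✓ → no.
design_review: start 380 >= 812? ✗; end 753 > 453? ✓ → no.
handoff: start 353 >= 812? ✗; end 724 > 453? ✓ → no.
planning: start 407 >= 812? ✗; end 491 > 453? ✓ → no.
qa_pass: start 469 >= 812? ✗; end 689 > 453? ✓ → no.
soundcheck: start 759 >= 812? ✗; end 898 > 453? ✓ → no.
standup: start 252 >= 812? ✗; end 540 > 453? ✓ → no.
Result: none.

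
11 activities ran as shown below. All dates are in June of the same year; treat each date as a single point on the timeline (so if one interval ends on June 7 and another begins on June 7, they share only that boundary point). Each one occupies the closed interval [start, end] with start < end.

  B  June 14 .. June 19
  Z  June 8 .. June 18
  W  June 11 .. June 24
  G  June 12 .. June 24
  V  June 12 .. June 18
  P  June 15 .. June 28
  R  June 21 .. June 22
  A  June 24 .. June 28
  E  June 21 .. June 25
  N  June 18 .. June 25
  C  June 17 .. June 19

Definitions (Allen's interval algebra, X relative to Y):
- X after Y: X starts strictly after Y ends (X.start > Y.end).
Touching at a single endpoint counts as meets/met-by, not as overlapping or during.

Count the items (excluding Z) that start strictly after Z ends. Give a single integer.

3

Target Z = [June 8, June 18].
A [June 24, June 28] → after → counts.
B [June 14, June 19] → overlapped-by → no.
C [June 17, June 19] → overlapped-by → no.
E [June 21, June 25] → after → counts.
G [June 12, June 24] → overlapped-by → no.
N [June 18, June 25] → met-by → no.
P [June 15, June 28] → overlapped-by → no.
R [June 21, June 22] → after → counts.
V [June 12, June 18] → finishes → no.
W [June 11, June 24] → overlapped-by → no.
Total: 3.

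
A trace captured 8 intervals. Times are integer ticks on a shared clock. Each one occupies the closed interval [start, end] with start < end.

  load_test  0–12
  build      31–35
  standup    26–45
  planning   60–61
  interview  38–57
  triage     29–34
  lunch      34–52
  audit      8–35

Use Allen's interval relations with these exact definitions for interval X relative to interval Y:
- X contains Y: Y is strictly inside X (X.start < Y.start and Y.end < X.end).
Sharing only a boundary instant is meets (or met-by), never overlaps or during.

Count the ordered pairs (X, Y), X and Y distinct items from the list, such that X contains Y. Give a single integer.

3

Checking all 56 ordered pairs for relation 'contains'; matching pairs in alphabetical order:
(audit, triage): audit contains triage ✓
(standup, build): standup contains build ✓
(standup, triage): standup contains triage ✓
Count: 3.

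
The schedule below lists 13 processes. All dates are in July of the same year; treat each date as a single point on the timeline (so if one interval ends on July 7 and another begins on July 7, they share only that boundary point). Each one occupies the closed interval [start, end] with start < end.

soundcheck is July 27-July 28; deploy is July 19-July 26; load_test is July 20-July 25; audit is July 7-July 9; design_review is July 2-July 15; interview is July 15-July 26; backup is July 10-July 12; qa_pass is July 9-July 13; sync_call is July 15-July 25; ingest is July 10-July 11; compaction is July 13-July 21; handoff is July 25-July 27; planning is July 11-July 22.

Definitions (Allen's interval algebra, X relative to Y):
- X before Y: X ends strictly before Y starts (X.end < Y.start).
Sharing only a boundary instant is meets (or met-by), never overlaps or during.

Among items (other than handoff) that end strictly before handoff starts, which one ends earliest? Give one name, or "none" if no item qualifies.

Target handoff = [July 25, July 27].
audit [July 7, July 9] → before → candidate.
backup [July 10, July 12] → before → candidate.
compaction [July 13, July 21] → before → candidate.
deploy [July 19, July 26] → overlaps → excluded.
design_review [July 2, July 15] → before → candidate.
ingest [July 10, July 11] → before → candidate.
interview [July 15, July 26] → overlaps → excluded.
load_test [July 20, July 25] → meets → excluded.
planning [July 11, July 22] → before → candidate.
qa_pass [July 9, July 13] → before → candidate.
soundcheck [July 27, July 28] → met-by → excluded.
sync_call [July 15, July 25] → meets → excluded.
Among candidates, earliest end is July 9 → audit.

audit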